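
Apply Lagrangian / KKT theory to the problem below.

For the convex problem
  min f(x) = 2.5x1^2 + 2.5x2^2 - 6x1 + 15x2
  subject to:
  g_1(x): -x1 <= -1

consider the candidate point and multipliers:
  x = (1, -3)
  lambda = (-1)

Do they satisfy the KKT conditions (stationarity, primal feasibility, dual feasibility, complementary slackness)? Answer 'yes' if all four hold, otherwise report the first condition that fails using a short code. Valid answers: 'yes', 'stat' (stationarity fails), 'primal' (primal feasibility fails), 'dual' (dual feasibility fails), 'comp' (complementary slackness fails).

Gradient of f: grad f(x) = Q x + c = (-1, 0)
Constraint values g_i(x) = a_i^T x - b_i:
  g_1((1, -3)) = 0
Stationarity residual: grad f(x) + sum_i lambda_i a_i = (0, 0)
  -> stationarity OK
Primal feasibility (all g_i <= 0): OK
Dual feasibility (all lambda_i >= 0): FAILS
Complementary slackness (lambda_i * g_i(x) = 0 for all i): OK

Verdict: the first failing condition is dual_feasibility -> dual.

dual


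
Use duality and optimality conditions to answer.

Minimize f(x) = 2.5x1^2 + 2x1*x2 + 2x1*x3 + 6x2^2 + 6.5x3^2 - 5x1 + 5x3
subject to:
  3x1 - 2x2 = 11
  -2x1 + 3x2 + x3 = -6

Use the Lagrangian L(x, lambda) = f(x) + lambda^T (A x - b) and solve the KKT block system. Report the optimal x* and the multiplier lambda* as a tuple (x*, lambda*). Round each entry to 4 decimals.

Form the Lagrangian:
  L(x, lambda) = (1/2) x^T Q x + c^T x + lambda^T (A x - b)
Stationarity (grad_x L = 0): Q x + c + A^T lambda = 0.
Primal feasibility: A x = b.

This gives the KKT block system:
  [ Q   A^T ] [ x     ]   [-c ]
  [ A    0  ] [ lambda ] = [ b ]

Solving the linear system:
  x*      = (4.0984, 0.6476, 0.254)
  lambda* = (-16.7643, -16.4989)
  f(x*)   = 33.0961

x* = (4.0984, 0.6476, 0.254), lambda* = (-16.7643, -16.4989)


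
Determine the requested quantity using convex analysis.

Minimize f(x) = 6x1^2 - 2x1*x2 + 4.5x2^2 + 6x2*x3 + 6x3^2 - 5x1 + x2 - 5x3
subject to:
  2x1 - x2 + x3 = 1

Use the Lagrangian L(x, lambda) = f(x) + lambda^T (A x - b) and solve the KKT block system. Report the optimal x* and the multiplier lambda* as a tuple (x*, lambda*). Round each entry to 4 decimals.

Form the Lagrangian:
  L(x, lambda) = (1/2) x^T Q x + c^T x + lambda^T (A x - b)
Stationarity (grad_x L = 0): Q x + c + A^T lambda = 0.
Primal feasibility: A x = b.

This gives the KKT block system:
  [ Q   A^T ] [ x     ]   [-c ]
  [ A    0  ] [ lambda ] = [ b ]

Solving the linear system:
  x*      = (0.1772, -0.2201, 0.4254)
  lambda* = (1.2164)
  f(x*)   = -2.2248

x* = (0.1772, -0.2201, 0.4254), lambda* = (1.2164)


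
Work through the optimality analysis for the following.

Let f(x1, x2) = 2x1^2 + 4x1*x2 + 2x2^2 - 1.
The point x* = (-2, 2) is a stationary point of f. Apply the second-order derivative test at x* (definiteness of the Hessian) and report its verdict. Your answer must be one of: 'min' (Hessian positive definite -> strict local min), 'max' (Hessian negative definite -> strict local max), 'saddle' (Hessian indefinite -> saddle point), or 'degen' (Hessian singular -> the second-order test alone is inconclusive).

Compute the Hessian H = grad^2 f:
  H = [[4, 4], [4, 4]]
Verify stationarity: grad f(x*) = H x* + g = (0, 0).
Eigenvalues of H: 0, 8.
H has a zero eigenvalue (singular; positive semidefinite but not definite), so H is neither positive definite, negative definite, nor indefinite. The second-order test alone is inconclusive -> degen.
(Indeed, f is constant along the null direction of H through x*, so x* is not a strict local extremum.)

degen


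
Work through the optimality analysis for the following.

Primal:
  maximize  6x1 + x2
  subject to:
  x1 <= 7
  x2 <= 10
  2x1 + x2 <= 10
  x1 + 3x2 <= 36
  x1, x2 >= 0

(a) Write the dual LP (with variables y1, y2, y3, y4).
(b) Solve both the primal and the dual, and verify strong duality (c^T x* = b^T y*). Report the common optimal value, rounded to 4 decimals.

The standard primal-dual pair for 'max c^T x s.t. A x <= b, x >= 0' is:
  Dual:  min b^T y  s.t.  A^T y >= c,  y >= 0.

So the dual LP is:
  minimize  7y1 + 10y2 + 10y3 + 36y4
  subject to:
    y1 + 2y3 + y4 >= 6
    y2 + y3 + 3y4 >= 1
    y1, y2, y3, y4 >= 0

Solving the primal: x* = (5, 0).
  primal value c^T x* = 30.
Solving the dual: y* = (0, 0, 3, 0).
  dual value b^T y* = 30.
Strong duality: c^T x* = b^T y*. Confirmed.

30


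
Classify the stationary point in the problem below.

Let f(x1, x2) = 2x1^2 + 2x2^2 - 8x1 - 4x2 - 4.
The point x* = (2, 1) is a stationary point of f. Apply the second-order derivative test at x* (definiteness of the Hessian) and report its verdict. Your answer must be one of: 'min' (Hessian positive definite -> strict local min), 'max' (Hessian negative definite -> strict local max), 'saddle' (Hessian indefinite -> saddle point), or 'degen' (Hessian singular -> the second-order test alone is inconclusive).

Compute the Hessian H = grad^2 f:
  H = [[4, 0], [0, 4]]
Verify stationarity: grad f(x*) = H x* + g = (0, 0).
Eigenvalues of H: 4, 4.
Both eigenvalues > 0, so H is positive definite -> x* is a strict local min.

min


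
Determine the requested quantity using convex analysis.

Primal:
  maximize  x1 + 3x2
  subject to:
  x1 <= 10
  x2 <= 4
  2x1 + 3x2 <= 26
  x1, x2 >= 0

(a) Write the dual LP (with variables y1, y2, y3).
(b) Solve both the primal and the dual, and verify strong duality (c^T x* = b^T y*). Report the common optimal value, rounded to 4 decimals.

The standard primal-dual pair for 'max c^T x s.t. A x <= b, x >= 0' is:
  Dual:  min b^T y  s.t.  A^T y >= c,  y >= 0.

So the dual LP is:
  minimize  10y1 + 4y2 + 26y3
  subject to:
    y1 + 2y3 >= 1
    y2 + 3y3 >= 3
    y1, y2, y3 >= 0

Solving the primal: x* = (7, 4).
  primal value c^T x* = 19.
Solving the dual: y* = (0, 1.5, 0.5).
  dual value b^T y* = 19.
Strong duality: c^T x* = b^T y*. Confirmed.

19


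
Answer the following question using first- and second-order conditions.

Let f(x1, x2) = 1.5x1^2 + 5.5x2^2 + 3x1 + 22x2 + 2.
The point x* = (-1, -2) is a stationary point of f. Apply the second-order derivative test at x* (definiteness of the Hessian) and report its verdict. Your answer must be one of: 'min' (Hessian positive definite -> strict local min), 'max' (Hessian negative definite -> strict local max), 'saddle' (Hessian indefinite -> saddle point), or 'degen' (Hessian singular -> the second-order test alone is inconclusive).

Compute the Hessian H = grad^2 f:
  H = [[3, 0], [0, 11]]
Verify stationarity: grad f(x*) = H x* + g = (0, 0).
Eigenvalues of H: 3, 11.
Both eigenvalues > 0, so H is positive definite -> x* is a strict local min.

min


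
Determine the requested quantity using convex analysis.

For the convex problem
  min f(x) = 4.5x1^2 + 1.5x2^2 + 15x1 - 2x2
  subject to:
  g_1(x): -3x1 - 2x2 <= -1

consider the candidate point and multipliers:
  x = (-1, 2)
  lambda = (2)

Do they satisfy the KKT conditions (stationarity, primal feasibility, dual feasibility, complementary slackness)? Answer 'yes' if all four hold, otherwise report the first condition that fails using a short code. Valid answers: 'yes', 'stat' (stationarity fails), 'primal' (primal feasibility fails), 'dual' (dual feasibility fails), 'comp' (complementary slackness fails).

Gradient of f: grad f(x) = Q x + c = (6, 4)
Constraint values g_i(x) = a_i^T x - b_i:
  g_1((-1, 2)) = 0
Stationarity residual: grad f(x) + sum_i lambda_i a_i = (0, 0)
  -> stationarity OK
Primal feasibility (all g_i <= 0): OK
Dual feasibility (all lambda_i >= 0): OK
Complementary slackness (lambda_i * g_i(x) = 0 for all i): OK

Verdict: yes, KKT holds.

yes


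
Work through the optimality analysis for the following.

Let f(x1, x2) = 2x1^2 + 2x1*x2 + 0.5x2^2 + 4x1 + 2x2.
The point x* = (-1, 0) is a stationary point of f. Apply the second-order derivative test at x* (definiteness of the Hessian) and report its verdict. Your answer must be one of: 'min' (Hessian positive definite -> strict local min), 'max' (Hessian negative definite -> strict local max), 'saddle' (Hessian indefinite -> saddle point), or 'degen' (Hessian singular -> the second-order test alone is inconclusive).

Compute the Hessian H = grad^2 f:
  H = [[4, 2], [2, 1]]
Verify stationarity: grad f(x*) = H x* + g = (0, 0).
Eigenvalues of H: 0, 5.
H has a zero eigenvalue (singular; positive semidefinite but not definite), so H is neither positive definite, negative definite, nor indefinite. The second-order test alone is inconclusive -> degen.
(Indeed, f is constant along the null direction of H through x*, so x* is not a strict local extremum.)

degen


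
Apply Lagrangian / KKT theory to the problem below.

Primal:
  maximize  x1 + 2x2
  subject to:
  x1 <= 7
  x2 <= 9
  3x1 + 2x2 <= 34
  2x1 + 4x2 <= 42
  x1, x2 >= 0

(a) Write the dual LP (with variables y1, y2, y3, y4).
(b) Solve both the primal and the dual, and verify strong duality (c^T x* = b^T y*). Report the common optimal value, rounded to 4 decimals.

The standard primal-dual pair for 'max c^T x s.t. A x <= b, x >= 0' is:
  Dual:  min b^T y  s.t.  A^T y >= c,  y >= 0.

So the dual LP is:
  minimize  7y1 + 9y2 + 34y3 + 42y4
  subject to:
    y1 + 3y3 + 2y4 >= 1
    y2 + 2y3 + 4y4 >= 2
    y1, y2, y3, y4 >= 0

Solving the primal: x* = (6.5, 7.25).
  primal value c^T x* = 21.
Solving the dual: y* = (0, 0, 0, 0.5).
  dual value b^T y* = 21.
Strong duality: c^T x* = b^T y*. Confirmed.

21


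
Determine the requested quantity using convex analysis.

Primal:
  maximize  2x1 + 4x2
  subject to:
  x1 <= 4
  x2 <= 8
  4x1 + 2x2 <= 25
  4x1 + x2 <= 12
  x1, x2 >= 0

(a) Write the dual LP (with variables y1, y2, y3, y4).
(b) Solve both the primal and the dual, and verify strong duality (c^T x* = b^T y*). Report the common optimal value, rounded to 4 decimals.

The standard primal-dual pair for 'max c^T x s.t. A x <= b, x >= 0' is:
  Dual:  min b^T y  s.t.  A^T y >= c,  y >= 0.

So the dual LP is:
  minimize  4y1 + 8y2 + 25y3 + 12y4
  subject to:
    y1 + 4y3 + 4y4 >= 2
    y2 + 2y3 + y4 >= 4
    y1, y2, y3, y4 >= 0

Solving the primal: x* = (1, 8).
  primal value c^T x* = 34.
Solving the dual: y* = (0, 3.5, 0, 0.5).
  dual value b^T y* = 34.
Strong duality: c^T x* = b^T y*. Confirmed.

34


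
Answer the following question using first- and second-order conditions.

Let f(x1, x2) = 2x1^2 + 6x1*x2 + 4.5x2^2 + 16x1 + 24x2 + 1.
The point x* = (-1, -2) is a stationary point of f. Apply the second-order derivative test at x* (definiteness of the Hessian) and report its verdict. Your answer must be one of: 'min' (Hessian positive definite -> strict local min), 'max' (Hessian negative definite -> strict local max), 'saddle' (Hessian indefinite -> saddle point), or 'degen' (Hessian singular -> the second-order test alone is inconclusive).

Compute the Hessian H = grad^2 f:
  H = [[4, 6], [6, 9]]
Verify stationarity: grad f(x*) = H x* + g = (0, 0).
Eigenvalues of H: 0, 13.
H has a zero eigenvalue (singular; positive semidefinite but not definite), so H is neither positive definite, negative definite, nor indefinite. The second-order test alone is inconclusive -> degen.
(Indeed, f is constant along the null direction of H through x*, so x* is not a strict local extremum.)

degen


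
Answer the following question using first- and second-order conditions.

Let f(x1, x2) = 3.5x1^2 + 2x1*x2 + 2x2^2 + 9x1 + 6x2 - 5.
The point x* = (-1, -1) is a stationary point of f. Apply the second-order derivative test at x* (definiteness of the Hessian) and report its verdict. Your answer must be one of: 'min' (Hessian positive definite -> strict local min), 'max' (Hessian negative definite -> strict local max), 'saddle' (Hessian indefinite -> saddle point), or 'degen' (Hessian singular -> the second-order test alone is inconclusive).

Compute the Hessian H = grad^2 f:
  H = [[7, 2], [2, 4]]
Verify stationarity: grad f(x*) = H x* + g = (0, 0).
Eigenvalues of H: 3, 8.
Both eigenvalues > 0, so H is positive definite -> x* is a strict local min.

min


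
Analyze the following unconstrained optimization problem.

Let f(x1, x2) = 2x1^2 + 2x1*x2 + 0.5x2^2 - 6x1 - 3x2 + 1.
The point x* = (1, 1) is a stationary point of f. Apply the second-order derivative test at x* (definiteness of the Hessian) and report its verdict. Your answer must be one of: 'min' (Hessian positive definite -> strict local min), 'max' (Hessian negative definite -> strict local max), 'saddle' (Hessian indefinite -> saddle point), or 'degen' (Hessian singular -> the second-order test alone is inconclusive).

Compute the Hessian H = grad^2 f:
  H = [[4, 2], [2, 1]]
Verify stationarity: grad f(x*) = H x* + g = (0, 0).
Eigenvalues of H: 0, 5.
H has a zero eigenvalue (singular; positive semidefinite but not definite), so H is neither positive definite, negative definite, nor indefinite. The second-order test alone is inconclusive -> degen.
(Indeed, f is constant along the null direction of H through x*, so x* is not a strict local extremum.)

degen


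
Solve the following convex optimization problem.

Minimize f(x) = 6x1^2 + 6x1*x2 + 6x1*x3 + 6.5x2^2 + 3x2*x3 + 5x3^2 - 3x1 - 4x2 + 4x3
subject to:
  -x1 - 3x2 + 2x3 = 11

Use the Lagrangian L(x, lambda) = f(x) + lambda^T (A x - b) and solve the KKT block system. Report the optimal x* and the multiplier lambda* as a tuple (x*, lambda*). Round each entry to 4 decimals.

Form the Lagrangian:
  L(x, lambda) = (1/2) x^T Q x + c^T x + lambda^T (A x - b)
Stationarity (grad_x L = 0): Q x + c + A^T lambda = 0.
Primal feasibility: A x = b.

This gives the KKT block system:
  [ Q   A^T ] [ x     ]   [-c ]
  [ A    0  ] [ lambda ] = [ b ]

Solving the linear system:
  x*      = (-0.6654, -1.9108, 2.3011)
  lambda* = (-8.6431)
  f(x*)   = 56.9591

x* = (-0.6654, -1.9108, 2.3011), lambda* = (-8.6431)


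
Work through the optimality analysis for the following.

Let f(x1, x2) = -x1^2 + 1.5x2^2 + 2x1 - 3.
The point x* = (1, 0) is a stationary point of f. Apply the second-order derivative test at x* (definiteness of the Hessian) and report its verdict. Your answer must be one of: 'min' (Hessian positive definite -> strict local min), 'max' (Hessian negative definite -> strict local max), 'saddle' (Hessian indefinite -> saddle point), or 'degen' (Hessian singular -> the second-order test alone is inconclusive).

Compute the Hessian H = grad^2 f:
  H = [[-2, 0], [0, 3]]
Verify stationarity: grad f(x*) = H x* + g = (0, 0).
Eigenvalues of H: -2, 3.
Eigenvalues have mixed signs, so H is indefinite -> x* is a saddle point.

saddle


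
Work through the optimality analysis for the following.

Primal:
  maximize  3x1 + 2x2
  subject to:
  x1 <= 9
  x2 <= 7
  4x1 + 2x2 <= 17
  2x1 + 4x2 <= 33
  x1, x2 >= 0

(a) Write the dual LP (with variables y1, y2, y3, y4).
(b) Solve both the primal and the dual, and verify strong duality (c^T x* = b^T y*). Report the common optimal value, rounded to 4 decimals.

The standard primal-dual pair for 'max c^T x s.t. A x <= b, x >= 0' is:
  Dual:  min b^T y  s.t.  A^T y >= c,  y >= 0.

So the dual LP is:
  minimize  9y1 + 7y2 + 17y3 + 33y4
  subject to:
    y1 + 4y3 + 2y4 >= 3
    y2 + 2y3 + 4y4 >= 2
    y1, y2, y3, y4 >= 0

Solving the primal: x* = (0.75, 7).
  primal value c^T x* = 16.25.
Solving the dual: y* = (0, 0.5, 0.75, 0).
  dual value b^T y* = 16.25.
Strong duality: c^T x* = b^T y*. Confirmed.

16.25


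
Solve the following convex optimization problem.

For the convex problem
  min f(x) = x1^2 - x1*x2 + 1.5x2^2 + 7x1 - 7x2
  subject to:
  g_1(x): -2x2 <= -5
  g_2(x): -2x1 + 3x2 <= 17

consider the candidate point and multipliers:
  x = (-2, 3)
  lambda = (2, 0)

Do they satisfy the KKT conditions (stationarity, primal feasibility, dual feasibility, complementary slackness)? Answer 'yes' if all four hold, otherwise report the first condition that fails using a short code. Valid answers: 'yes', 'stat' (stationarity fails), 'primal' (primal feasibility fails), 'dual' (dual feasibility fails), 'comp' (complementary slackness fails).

Gradient of f: grad f(x) = Q x + c = (0, 4)
Constraint values g_i(x) = a_i^T x - b_i:
  g_1((-2, 3)) = -1
  g_2((-2, 3)) = -4
Stationarity residual: grad f(x) + sum_i lambda_i a_i = (0, 0)
  -> stationarity OK
Primal feasibility (all g_i <= 0): OK
Dual feasibility (all lambda_i >= 0): OK
Complementary slackness (lambda_i * g_i(x) = 0 for all i): FAILS

Verdict: the first failing condition is complementary_slackness -> comp.

comp


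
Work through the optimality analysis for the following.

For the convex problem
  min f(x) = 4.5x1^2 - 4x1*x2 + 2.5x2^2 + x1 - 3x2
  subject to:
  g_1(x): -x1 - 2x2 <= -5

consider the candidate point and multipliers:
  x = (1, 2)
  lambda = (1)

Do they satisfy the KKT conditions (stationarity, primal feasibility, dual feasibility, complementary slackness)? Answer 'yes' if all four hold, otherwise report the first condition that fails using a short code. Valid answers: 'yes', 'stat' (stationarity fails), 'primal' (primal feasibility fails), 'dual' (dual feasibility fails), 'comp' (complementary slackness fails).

Gradient of f: grad f(x) = Q x + c = (2, 3)
Constraint values g_i(x) = a_i^T x - b_i:
  g_1((1, 2)) = 0
Stationarity residual: grad f(x) + sum_i lambda_i a_i = (1, 1)
  -> stationarity FAILS
Primal feasibility (all g_i <= 0): OK
Dual feasibility (all lambda_i >= 0): OK
Complementary slackness (lambda_i * g_i(x) = 0 for all i): OK

Verdict: the first failing condition is stationarity -> stat.

stat


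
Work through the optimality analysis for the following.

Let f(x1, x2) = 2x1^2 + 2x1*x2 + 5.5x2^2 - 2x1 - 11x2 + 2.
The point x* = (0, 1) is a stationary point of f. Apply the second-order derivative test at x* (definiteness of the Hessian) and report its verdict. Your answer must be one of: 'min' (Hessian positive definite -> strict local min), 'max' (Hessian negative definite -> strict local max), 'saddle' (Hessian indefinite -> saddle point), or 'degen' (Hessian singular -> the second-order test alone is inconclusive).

Compute the Hessian H = grad^2 f:
  H = [[4, 2], [2, 11]]
Verify stationarity: grad f(x*) = H x* + g = (0, 0).
Eigenvalues of H: 3.4689, 11.5311.
Both eigenvalues > 0, so H is positive definite -> x* is a strict local min.

min


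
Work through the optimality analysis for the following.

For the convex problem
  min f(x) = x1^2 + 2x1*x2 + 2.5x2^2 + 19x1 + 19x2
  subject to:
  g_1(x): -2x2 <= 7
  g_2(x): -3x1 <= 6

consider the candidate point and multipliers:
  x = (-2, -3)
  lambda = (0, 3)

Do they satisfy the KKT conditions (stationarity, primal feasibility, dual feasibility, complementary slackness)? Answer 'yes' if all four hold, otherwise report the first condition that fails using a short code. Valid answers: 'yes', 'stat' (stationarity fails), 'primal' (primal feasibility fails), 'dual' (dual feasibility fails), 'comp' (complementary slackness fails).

Gradient of f: grad f(x) = Q x + c = (9, 0)
Constraint values g_i(x) = a_i^T x - b_i:
  g_1((-2, -3)) = -1
  g_2((-2, -3)) = 0
Stationarity residual: grad f(x) + sum_i lambda_i a_i = (0, 0)
  -> stationarity OK
Primal feasibility (all g_i <= 0): OK
Dual feasibility (all lambda_i >= 0): OK
Complementary slackness (lambda_i * g_i(x) = 0 for all i): OK

Verdict: yes, KKT holds.

yes


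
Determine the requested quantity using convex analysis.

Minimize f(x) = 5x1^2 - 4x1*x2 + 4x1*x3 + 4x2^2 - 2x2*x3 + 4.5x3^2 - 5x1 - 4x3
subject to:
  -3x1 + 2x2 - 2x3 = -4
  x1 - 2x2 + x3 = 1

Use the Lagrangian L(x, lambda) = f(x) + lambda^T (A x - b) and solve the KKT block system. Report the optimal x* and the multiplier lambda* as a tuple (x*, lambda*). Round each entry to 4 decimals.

Form the Lagrangian:
  L(x, lambda) = (1/2) x^T Q x + c^T x + lambda^T (A x - b)
Stationarity (grad_x L = 0): Q x + c + A^T lambda = 0.
Primal feasibility: A x = b.

This gives the KKT block system:
  [ Q   A^T ] [ x     ]   [-c ]
  [ A    0  ] [ lambda ] = [ b ]

Solving the linear system:
  x*      = (1.25, 0.375, 0.5)
  lambda* = (3.25, 1.75)
  f(x*)   = 1.5

x* = (1.25, 0.375, 0.5), lambda* = (3.25, 1.75)


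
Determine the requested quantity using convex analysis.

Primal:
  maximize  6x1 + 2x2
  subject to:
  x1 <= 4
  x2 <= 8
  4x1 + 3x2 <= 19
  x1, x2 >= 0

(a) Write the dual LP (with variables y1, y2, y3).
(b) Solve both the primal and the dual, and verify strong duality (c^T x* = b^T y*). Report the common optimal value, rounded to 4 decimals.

The standard primal-dual pair for 'max c^T x s.t. A x <= b, x >= 0' is:
  Dual:  min b^T y  s.t.  A^T y >= c,  y >= 0.

So the dual LP is:
  minimize  4y1 + 8y2 + 19y3
  subject to:
    y1 + 4y3 >= 6
    y2 + 3y3 >= 2
    y1, y2, y3 >= 0

Solving the primal: x* = (4, 1).
  primal value c^T x* = 26.
Solving the dual: y* = (3.3333, 0, 0.6667).
  dual value b^T y* = 26.
Strong duality: c^T x* = b^T y*. Confirmed.

26


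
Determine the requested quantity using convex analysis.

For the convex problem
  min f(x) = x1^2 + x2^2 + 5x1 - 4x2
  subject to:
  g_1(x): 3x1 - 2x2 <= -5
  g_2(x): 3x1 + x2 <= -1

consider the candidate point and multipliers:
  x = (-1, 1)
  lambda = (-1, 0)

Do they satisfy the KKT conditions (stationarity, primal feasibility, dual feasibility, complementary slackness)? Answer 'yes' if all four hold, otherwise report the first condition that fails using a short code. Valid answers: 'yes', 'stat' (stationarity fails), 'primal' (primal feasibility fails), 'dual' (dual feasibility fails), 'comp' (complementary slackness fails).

Gradient of f: grad f(x) = Q x + c = (3, -2)
Constraint values g_i(x) = a_i^T x - b_i:
  g_1((-1, 1)) = 0
  g_2((-1, 1)) = -1
Stationarity residual: grad f(x) + sum_i lambda_i a_i = (0, 0)
  -> stationarity OK
Primal feasibility (all g_i <= 0): OK
Dual feasibility (all lambda_i >= 0): FAILS
Complementary slackness (lambda_i * g_i(x) = 0 for all i): OK

Verdict: the first failing condition is dual_feasibility -> dual.

dual


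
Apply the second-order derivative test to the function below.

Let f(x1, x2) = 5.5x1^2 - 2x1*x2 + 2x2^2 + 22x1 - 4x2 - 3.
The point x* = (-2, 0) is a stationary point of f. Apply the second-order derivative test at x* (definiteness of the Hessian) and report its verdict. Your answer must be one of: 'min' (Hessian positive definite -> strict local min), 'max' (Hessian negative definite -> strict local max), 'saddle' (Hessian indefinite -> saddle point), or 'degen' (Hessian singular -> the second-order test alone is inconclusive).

Compute the Hessian H = grad^2 f:
  H = [[11, -2], [-2, 4]]
Verify stationarity: grad f(x*) = H x* + g = (0, 0).
Eigenvalues of H: 3.4689, 11.5311.
Both eigenvalues > 0, so H is positive definite -> x* is a strict local min.

min


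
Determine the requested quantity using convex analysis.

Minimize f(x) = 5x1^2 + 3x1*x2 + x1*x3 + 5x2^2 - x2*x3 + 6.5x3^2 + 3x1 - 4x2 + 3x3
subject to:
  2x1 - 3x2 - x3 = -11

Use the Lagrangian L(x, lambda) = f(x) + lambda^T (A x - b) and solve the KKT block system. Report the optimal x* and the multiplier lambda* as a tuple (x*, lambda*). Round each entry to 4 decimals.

Form the Lagrangian:
  L(x, lambda) = (1/2) x^T Q x + c^T x + lambda^T (A x - b)
Stationarity (grad_x L = 0): Q x + c + A^T lambda = 0.
Primal feasibility: A x = b.

This gives the KKT block system:
  [ Q   A^T ] [ x     ]   [-c ]
  [ A    0  ] [ lambda ] = [ b ]

Solving the linear system:
  x*      = (-1.8747, 2.2784, 0.4155)
  lambda* = (4.2481)
  f(x*)   = 16.619

x* = (-1.8747, 2.2784, 0.4155), lambda* = (4.2481)


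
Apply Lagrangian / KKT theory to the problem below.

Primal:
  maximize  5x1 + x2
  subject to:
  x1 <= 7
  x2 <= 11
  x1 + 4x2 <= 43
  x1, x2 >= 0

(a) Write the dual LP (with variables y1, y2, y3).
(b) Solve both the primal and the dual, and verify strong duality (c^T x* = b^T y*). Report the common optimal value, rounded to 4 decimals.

The standard primal-dual pair for 'max c^T x s.t. A x <= b, x >= 0' is:
  Dual:  min b^T y  s.t.  A^T y >= c,  y >= 0.

So the dual LP is:
  minimize  7y1 + 11y2 + 43y3
  subject to:
    y1 + y3 >= 5
    y2 + 4y3 >= 1
    y1, y2, y3 >= 0

Solving the primal: x* = (7, 9).
  primal value c^T x* = 44.
Solving the dual: y* = (4.75, 0, 0.25).
  dual value b^T y* = 44.
Strong duality: c^T x* = b^T y*. Confirmed.

44


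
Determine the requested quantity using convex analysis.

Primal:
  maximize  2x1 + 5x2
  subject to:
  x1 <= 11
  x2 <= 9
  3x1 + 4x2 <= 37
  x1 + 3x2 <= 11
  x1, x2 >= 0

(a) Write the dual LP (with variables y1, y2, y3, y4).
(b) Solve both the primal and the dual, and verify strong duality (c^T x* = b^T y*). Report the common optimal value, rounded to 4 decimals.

The standard primal-dual pair for 'max c^T x s.t. A x <= b, x >= 0' is:
  Dual:  min b^T y  s.t.  A^T y >= c,  y >= 0.

So the dual LP is:
  minimize  11y1 + 9y2 + 37y3 + 11y4
  subject to:
    y1 + 3y3 + y4 >= 2
    y2 + 4y3 + 3y4 >= 5
    y1, y2, y3, y4 >= 0

Solving the primal: x* = (11, 0).
  primal value c^T x* = 22.
Solving the dual: y* = (0.3333, 0, 0, 1.6667).
  dual value b^T y* = 22.
Strong duality: c^T x* = b^T y*. Confirmed.

22


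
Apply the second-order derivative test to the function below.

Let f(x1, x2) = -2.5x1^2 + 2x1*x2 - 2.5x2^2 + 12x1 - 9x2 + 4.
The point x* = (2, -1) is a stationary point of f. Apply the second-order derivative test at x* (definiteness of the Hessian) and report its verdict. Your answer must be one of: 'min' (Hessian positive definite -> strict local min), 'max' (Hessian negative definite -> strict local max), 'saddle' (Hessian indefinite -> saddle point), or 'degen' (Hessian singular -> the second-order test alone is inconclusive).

Compute the Hessian H = grad^2 f:
  H = [[-5, 2], [2, -5]]
Verify stationarity: grad f(x*) = H x* + g = (0, 0).
Eigenvalues of H: -7, -3.
Both eigenvalues < 0, so H is negative definite -> x* is a strict local max.

max


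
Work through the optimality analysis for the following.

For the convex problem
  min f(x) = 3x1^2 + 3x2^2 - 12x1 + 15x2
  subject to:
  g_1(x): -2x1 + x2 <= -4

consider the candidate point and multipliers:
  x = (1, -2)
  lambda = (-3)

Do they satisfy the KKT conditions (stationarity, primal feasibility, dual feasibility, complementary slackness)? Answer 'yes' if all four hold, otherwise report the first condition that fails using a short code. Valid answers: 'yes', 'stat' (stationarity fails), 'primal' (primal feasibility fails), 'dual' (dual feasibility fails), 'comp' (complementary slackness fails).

Gradient of f: grad f(x) = Q x + c = (-6, 3)
Constraint values g_i(x) = a_i^T x - b_i:
  g_1((1, -2)) = 0
Stationarity residual: grad f(x) + sum_i lambda_i a_i = (0, 0)
  -> stationarity OK
Primal feasibility (all g_i <= 0): OK
Dual feasibility (all lambda_i >= 0): FAILS
Complementary slackness (lambda_i * g_i(x) = 0 for all i): OK

Verdict: the first failing condition is dual_feasibility -> dual.

dual


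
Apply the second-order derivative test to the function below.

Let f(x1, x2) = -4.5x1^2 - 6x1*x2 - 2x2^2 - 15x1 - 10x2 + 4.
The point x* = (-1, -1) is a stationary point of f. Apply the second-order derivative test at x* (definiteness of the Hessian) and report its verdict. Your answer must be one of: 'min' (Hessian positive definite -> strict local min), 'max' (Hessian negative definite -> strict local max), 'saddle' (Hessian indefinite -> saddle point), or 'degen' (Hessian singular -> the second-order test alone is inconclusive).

Compute the Hessian H = grad^2 f:
  H = [[-9, -6], [-6, -4]]
Verify stationarity: grad f(x*) = H x* + g = (0, 0).
Eigenvalues of H: -13, 0.
H has a zero eigenvalue (singular; negative semidefinite but not definite), so H is neither positive definite, negative definite, nor indefinite. The second-order test alone is inconclusive -> degen.
(Indeed, f is constant along the null direction of H through x*, so x* is not a strict local extremum.)

degen


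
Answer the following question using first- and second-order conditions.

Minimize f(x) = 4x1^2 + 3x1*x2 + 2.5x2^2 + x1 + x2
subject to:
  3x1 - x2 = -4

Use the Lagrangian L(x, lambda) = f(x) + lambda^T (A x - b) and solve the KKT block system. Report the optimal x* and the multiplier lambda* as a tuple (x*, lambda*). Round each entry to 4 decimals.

Form the Lagrangian:
  L(x, lambda) = (1/2) x^T Q x + c^T x + lambda^T (A x - b)
Stationarity (grad_x L = 0): Q x + c + A^T lambda = 0.
Primal feasibility: A x = b.

This gives the KKT block system:
  [ Q   A^T ] [ x     ]   [-c ]
  [ A    0  ] [ lambda ] = [ b ]

Solving the linear system:
  x*      = (-1.0704, 0.7887)
  lambda* = (1.7324)
  f(x*)   = 3.3239

x* = (-1.0704, 0.7887), lambda* = (1.7324)


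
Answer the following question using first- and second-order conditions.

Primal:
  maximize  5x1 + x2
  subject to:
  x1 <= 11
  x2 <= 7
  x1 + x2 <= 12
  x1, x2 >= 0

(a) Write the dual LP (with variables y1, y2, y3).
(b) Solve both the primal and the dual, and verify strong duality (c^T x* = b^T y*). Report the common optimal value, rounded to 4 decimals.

The standard primal-dual pair for 'max c^T x s.t. A x <= b, x >= 0' is:
  Dual:  min b^T y  s.t.  A^T y >= c,  y >= 0.

So the dual LP is:
  minimize  11y1 + 7y2 + 12y3
  subject to:
    y1 + y3 >= 5
    y2 + y3 >= 1
    y1, y2, y3 >= 0

Solving the primal: x* = (11, 1).
  primal value c^T x* = 56.
Solving the dual: y* = (4, 0, 1).
  dual value b^T y* = 56.
Strong duality: c^T x* = b^T y*. Confirmed.

56


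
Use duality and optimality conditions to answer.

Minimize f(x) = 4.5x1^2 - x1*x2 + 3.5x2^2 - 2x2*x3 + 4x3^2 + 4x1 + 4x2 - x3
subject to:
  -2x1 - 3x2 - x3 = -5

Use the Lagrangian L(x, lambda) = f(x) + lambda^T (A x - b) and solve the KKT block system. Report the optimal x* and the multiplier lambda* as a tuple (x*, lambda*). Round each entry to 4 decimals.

Form the Lagrangian:
  L(x, lambda) = (1/2) x^T Q x + c^T x + lambda^T (A x - b)
Stationarity (grad_x L = 0): Q x + c + A^T lambda = 0.
Primal feasibility: A x = b.

This gives the KKT block system:
  [ Q   A^T ] [ x     ]   [-c ]
  [ A    0  ] [ lambda ] = [ b ]

Solving the linear system:
  x*      = (0.408, 1.123, 0.815)
  lambda* = (3.2743)
  f(x*)   = 10.8403

x* = (0.408, 1.123, 0.815), lambda* = (3.2743)


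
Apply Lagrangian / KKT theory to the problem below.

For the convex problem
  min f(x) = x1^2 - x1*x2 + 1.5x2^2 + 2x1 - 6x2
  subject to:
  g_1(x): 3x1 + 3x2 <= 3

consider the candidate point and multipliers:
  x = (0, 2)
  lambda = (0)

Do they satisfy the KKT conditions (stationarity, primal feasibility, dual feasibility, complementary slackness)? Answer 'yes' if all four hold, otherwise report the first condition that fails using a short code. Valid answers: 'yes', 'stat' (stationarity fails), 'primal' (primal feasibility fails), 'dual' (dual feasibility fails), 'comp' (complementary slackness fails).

Gradient of f: grad f(x) = Q x + c = (0, 0)
Constraint values g_i(x) = a_i^T x - b_i:
  g_1((0, 2)) = 3
Stationarity residual: grad f(x) + sum_i lambda_i a_i = (0, 0)
  -> stationarity OK
Primal feasibility (all g_i <= 0): FAILS
Dual feasibility (all lambda_i >= 0): OK
Complementary slackness (lambda_i * g_i(x) = 0 for all i): OK

Verdict: the first failing condition is primal_feasibility -> primal.

primal


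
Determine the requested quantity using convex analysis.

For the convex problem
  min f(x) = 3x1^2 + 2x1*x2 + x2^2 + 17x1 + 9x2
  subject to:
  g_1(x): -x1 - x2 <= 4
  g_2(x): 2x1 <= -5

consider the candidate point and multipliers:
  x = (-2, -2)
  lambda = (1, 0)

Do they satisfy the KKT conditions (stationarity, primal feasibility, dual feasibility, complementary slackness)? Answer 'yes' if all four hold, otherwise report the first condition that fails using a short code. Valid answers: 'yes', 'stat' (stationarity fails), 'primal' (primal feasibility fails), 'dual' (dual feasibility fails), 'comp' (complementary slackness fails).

Gradient of f: grad f(x) = Q x + c = (1, 1)
Constraint values g_i(x) = a_i^T x - b_i:
  g_1((-2, -2)) = 0
  g_2((-2, -2)) = 1
Stationarity residual: grad f(x) + sum_i lambda_i a_i = (0, 0)
  -> stationarity OK
Primal feasibility (all g_i <= 0): FAILS
Dual feasibility (all lambda_i >= 0): OK
Complementary slackness (lambda_i * g_i(x) = 0 for all i): OK

Verdict: the first failing condition is primal_feasibility -> primal.

primal


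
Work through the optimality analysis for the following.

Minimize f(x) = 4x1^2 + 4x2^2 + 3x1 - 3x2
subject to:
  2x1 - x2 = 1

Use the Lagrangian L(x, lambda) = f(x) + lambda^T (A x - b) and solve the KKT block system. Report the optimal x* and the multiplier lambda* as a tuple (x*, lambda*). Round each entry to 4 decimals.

Form the Lagrangian:
  L(x, lambda) = (1/2) x^T Q x + c^T x + lambda^T (A x - b)
Stationarity (grad_x L = 0): Q x + c + A^T lambda = 0.
Primal feasibility: A x = b.

This gives the KKT block system:
  [ Q   A^T ] [ x     ]   [-c ]
  [ A    0  ] [ lambda ] = [ b ]

Solving the linear system:
  x*      = (0.475, -0.05)
  lambda* = (-3.4)
  f(x*)   = 2.4875

x* = (0.475, -0.05), lambda* = (-3.4)


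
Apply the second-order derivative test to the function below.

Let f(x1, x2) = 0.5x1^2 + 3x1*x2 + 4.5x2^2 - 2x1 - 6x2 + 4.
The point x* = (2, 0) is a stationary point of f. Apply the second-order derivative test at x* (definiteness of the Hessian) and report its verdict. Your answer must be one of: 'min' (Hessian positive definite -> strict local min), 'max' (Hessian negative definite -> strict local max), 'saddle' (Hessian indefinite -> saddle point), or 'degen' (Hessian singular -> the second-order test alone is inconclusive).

Compute the Hessian H = grad^2 f:
  H = [[1, 3], [3, 9]]
Verify stationarity: grad f(x*) = H x* + g = (0, 0).
Eigenvalues of H: 0, 10.
H has a zero eigenvalue (singular; positive semidefinite but not definite), so H is neither positive definite, negative definite, nor indefinite. The second-order test alone is inconclusive -> degen.
(Indeed, f is constant along the null direction of H through x*, so x* is not a strict local extremum.)

degen


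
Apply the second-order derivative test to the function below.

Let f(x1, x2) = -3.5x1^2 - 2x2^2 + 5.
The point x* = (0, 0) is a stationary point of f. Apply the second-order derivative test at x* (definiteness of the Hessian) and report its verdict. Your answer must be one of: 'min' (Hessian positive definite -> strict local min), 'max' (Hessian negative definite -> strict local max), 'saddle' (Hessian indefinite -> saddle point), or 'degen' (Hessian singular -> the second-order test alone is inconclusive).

Compute the Hessian H = grad^2 f:
  H = [[-7, 0], [0, -4]]
Verify stationarity: grad f(x*) = H x* + g = (0, 0).
Eigenvalues of H: -7, -4.
Both eigenvalues < 0, so H is negative definite -> x* is a strict local max.

max


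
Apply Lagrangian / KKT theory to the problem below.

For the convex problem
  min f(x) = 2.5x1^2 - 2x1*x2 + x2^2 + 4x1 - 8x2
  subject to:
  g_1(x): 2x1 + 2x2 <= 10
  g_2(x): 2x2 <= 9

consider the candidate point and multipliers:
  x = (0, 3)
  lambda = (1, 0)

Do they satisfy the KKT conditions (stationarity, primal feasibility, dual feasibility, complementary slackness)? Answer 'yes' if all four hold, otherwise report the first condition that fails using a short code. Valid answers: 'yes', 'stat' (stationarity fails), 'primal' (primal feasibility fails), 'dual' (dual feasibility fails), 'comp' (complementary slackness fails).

Gradient of f: grad f(x) = Q x + c = (-2, -2)
Constraint values g_i(x) = a_i^T x - b_i:
  g_1((0, 3)) = -4
  g_2((0, 3)) = -3
Stationarity residual: grad f(x) + sum_i lambda_i a_i = (0, 0)
  -> stationarity OK
Primal feasibility (all g_i <= 0): OK
Dual feasibility (all lambda_i >= 0): OK
Complementary slackness (lambda_i * g_i(x) = 0 for all i): FAILS

Verdict: the first failing condition is complementary_slackness -> comp.

comp


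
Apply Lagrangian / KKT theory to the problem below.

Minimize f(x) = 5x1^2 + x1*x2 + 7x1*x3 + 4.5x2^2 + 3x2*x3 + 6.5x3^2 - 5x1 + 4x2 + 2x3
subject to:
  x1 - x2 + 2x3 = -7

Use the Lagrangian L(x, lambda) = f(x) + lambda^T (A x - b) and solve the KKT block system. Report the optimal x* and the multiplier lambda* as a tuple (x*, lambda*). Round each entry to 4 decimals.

Form the Lagrangian:
  L(x, lambda) = (1/2) x^T Q x + c^T x + lambda^T (A x - b)
Stationarity (grad_x L = 0): Q x + c + A^T lambda = 0.
Primal feasibility: A x = b.

This gives the KKT block system:
  [ Q   A^T ] [ x     ]   [-c ]
  [ A    0  ] [ lambda ] = [ b ]

Solving the linear system:
  x*      = (1.315, 1.874, -3.2205)
  lambda* = (12.5197)
  f(x*)   = 41.0591

x* = (1.315, 1.874, -3.2205), lambda* = (12.5197)


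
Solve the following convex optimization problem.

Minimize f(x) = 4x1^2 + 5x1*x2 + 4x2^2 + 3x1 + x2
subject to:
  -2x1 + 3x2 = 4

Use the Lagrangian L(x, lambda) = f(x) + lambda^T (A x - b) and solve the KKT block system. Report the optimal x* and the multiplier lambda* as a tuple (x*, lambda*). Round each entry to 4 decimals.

Form the Lagrangian:
  L(x, lambda) = (1/2) x^T Q x + c^T x + lambda^T (A x - b)
Stationarity (grad_x L = 0): Q x + c + A^T lambda = 0.
Primal feasibility: A x = b.

This gives the KKT block system:
  [ Q   A^T ] [ x     ]   [-c ]
  [ A    0  ] [ lambda ] = [ b ]

Solving the linear system:
  x*      = (-0.9573, 0.6951)
  lambda* = (-0.5915)
  f(x*)   = 0.0945

x* = (-0.9573, 0.6951), lambda* = (-0.5915)


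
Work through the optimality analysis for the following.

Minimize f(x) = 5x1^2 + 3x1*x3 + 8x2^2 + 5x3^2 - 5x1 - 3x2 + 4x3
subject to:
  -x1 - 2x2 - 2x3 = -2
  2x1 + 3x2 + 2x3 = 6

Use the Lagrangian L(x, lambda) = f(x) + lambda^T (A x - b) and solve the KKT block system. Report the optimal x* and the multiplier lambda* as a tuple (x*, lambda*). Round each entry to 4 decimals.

Form the Lagrangian:
  L(x, lambda) = (1/2) x^T Q x + c^T x + lambda^T (A x - b)
Stationarity (grad_x L = 0): Q x + c + A^T lambda = 0.
Primal feasibility: A x = b.

This gives the KKT block system:
  [ Q   A^T ] [ x     ]   [-c ]
  [ A    0  ] [ lambda ] = [ b ]

Solving the linear system:
  x*      = (2.7937, 1.2063, -1.6032)
  lambda* = (-21.7778, -19.9524)
  f(x*)   = 26.0794

x* = (2.7937, 1.2063, -1.6032), lambda* = (-21.7778, -19.9524)


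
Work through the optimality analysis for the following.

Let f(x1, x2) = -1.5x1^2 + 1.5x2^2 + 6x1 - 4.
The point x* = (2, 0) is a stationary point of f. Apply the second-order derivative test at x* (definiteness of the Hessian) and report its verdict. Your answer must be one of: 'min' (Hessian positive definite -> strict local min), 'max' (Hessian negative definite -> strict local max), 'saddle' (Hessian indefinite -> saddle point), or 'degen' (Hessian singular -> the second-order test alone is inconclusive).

Compute the Hessian H = grad^2 f:
  H = [[-3, 0], [0, 3]]
Verify stationarity: grad f(x*) = H x* + g = (0, 0).
Eigenvalues of H: -3, 3.
Eigenvalues have mixed signs, so H is indefinite -> x* is a saddle point.

saddle


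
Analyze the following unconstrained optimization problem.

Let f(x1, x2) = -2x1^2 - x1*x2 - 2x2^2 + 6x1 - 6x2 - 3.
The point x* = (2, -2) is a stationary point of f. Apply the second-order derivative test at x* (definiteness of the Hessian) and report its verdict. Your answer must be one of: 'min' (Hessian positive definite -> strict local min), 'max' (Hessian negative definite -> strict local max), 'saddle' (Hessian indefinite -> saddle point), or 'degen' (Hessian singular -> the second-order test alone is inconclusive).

Compute the Hessian H = grad^2 f:
  H = [[-4, -1], [-1, -4]]
Verify stationarity: grad f(x*) = H x* + g = (0, 0).
Eigenvalues of H: -5, -3.
Both eigenvalues < 0, so H is negative definite -> x* is a strict local max.

max


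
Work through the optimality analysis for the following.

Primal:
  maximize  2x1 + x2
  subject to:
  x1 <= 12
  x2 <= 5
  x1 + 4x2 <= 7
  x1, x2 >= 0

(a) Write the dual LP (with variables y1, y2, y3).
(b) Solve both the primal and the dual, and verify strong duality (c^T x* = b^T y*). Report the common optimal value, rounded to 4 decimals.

The standard primal-dual pair for 'max c^T x s.t. A x <= b, x >= 0' is:
  Dual:  min b^T y  s.t.  A^T y >= c,  y >= 0.

So the dual LP is:
  minimize  12y1 + 5y2 + 7y3
  subject to:
    y1 + y3 >= 2
    y2 + 4y3 >= 1
    y1, y2, y3 >= 0

Solving the primal: x* = (7, 0).
  primal value c^T x* = 14.
Solving the dual: y* = (0, 0, 2).
  dual value b^T y* = 14.
Strong duality: c^T x* = b^T y*. Confirmed.

14
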